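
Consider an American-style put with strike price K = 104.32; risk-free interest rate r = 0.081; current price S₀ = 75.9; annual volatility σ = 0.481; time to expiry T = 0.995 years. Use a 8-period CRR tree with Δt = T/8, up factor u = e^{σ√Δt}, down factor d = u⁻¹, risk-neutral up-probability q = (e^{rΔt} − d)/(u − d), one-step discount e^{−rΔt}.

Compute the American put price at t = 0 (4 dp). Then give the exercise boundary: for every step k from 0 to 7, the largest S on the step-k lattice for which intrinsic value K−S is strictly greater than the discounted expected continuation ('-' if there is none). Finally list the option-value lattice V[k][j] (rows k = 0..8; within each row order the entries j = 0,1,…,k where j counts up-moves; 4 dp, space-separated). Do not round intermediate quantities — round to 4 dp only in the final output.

price = 30.8902
boundary = - 64.0576 54.0630 64.0576 54.0630 64.0576 75.9000 64.0576
tree:
30.8902
40.2624 21.6750
50.2570 30.0942 13.2706
58.6922 40.2624 20.0253 6.4423
65.8114 50.2570 29.0946 10.9029 1.8848
71.8197 58.6922 40.2624 17.9536 3.7140 0.0000
76.8906 65.8114 50.2570 28.4200 7.3188 0.0000 0.0000
81.1703 71.8197 58.6922 40.2624 14.4222 0.0000 0.0000 0.0000
84.7822 76.8906 65.8114 50.2570 28.4200 0.0000 0.0000 0.0000 0.0000

Δt=0.12437  u=1.18487  d=0.84397  q=0.48739  discount=0.98998
step 8 (expiry): payoffs max(K−S,0) = 84.7822 76.8906 65.8114 50.2570 28.4200 0.0000 0.0000 0.0000 0.0000
step 7: (k=7,j=0): S=23.1497, (K−S)⁺=81.1703, hold=80.1246 ⇒ V=81.1703 exercise | (k=7,j=1): S=32.5003, (K−S)⁺=71.8197, hold=70.7740 ⇒ V=71.8197 exercise | (k=7,j=2): S=45.6278, (K−S)⁺=58.6922, hold=57.6466 ⇒ V=58.6922 exercise | (k=7,j=3): S=64.0576, (K−S)⁺=40.2624, hold=39.2167 ⇒ V=40.2624 exercise | (k=7,j=4): S=89.9317, (K−S)⁺=14.3883, hold=14.4222 ⇒ V=14.4222 continue | (k=7,j=5): S=126.2567, (K−S)⁺=0.0000, hold=0.0000 ⇒ V=0.0000 continue | (k=7,j=6): S=177.2541, (K−S)⁺=0.0000, hold=0.0000 ⇒ V=0.0000 continue | (k=7,j=7): S=248.8502, (K−S)⁺=0.0000, hold=0.0000 ⇒ V=0.0000 continue  boundary S*=64.0576
step 6: (k=6,j=0): S=27.4294, (K−S)⁺=76.8906, hold=75.8449 ⇒ V=76.8906 exercise | (k=6,j=1): S=38.5086, (K−S)⁺=65.8114, hold=64.7657 ⇒ V=65.8114 exercise | (k=6,j=2): S=54.0630, (K−S)⁺=50.2570, hold=49.2113 ⇒ V=50.2570 exercise | (k=6,j=3): S=75.9000, (K−S)⁺=28.4200, hold=27.3907 ⇒ V=28.4200 exercise | (k=6,j=4): S=106.5574, (K−S)⁺=0.0000, hold=7.3188 ⇒ V=7.3188 continue | (k=6,j=5): S=149.5978, (K−S)⁺=0.0000, hold=0.0000 ⇒ V=0.0000 continue | (k=6,j=6): S=210.0231, (K−S)⁺=0.0000, hold=0.0000 ⇒ V=0.0000 continue  boundary S*=75.9000
step 5: (k=5,j=0): S=32.5003, (K−S)⁺=71.8197, hold=70.7740 ⇒ V=71.8197 exercise | (k=5,j=1): S=45.6278, (K−S)⁺=58.6922, hold=57.6466 ⇒ V=58.6922 exercise | (k=5,j=2): S=64.0576, (K−S)⁺=40.2624, hold=39.2167 ⇒ V=40.2624 exercise | (k=5,j=3): S=89.9317, (K−S)⁺=14.3883, hold=17.9536 ⇒ V=17.9536 continue | (k=5,j=4): S=126.2567, (K−S)⁺=0.0000, hold=3.7140 ⇒ V=3.7140 continue | (k=5,j=5): S=177.2541, (K−S)⁺=0.0000, hold=0.0000 ⇒ V=0.0000 continue  boundary S*=64.0576
step 4: (k=4,j=0): S=38.5086, (K−S)⁺=65.8114, hold=64.7657 ⇒ V=65.8114 exercise | (k=4,j=1): S=54.0630, (K−S)⁺=50.2570, hold=49.2113 ⇒ V=50.2570 exercise | (k=4,j=2): S=75.9000, (K−S)⁺=28.4200, hold=29.0946 ⇒ V=29.0946 continue | (k=4,j=3): S=106.5574, (K−S)⁺=0.0000, hold=10.9029 ⇒ V=10.9029 continue | (k=4,j=4): S=149.5978, (K−S)⁺=0.0000, hold=1.8848 ⇒ V=1.8848 continue  boundary S*=54.0630
step 3: (k=3,j=0): S=45.6278, (K−S)⁺=58.6922, hold=57.6466 ⇒ V=58.6922 exercise | (k=3,j=1): S=64.0576, (K−S)⁺=40.2624, hold=39.5422 ⇒ V=40.2624 exercise | (k=3,j=2): S=89.9317, (K−S)⁺=14.3883, hold=20.0253 ⇒ V=20.0253 continue | (k=3,j=3): S=126.2567, (K−S)⁺=0.0000, hold=6.4423 ⇒ V=6.4423 continue  boundary S*=64.0576
step 2: (k=2,j=0): S=54.0630, (K−S)⁺=50.2570, hold=49.2113 ⇒ V=50.2570 exercise | (k=2,j=1): S=75.9000, (K−S)⁺=28.4200, hold=30.0942 ⇒ V=30.0942 continue | (k=2,j=2): S=106.5574, (K−S)⁺=0.0000, hold=13.2706 ⇒ V=13.2706 continue  boundary S*=54.0630
step 1: (k=1,j=0): S=64.0576, (K−S)⁺=40.2624, hold=40.0245 ⇒ V=40.2624 exercise | (k=1,j=1): S=89.9317, (K−S)⁺=14.3883, hold=21.6750 ⇒ V=21.6750 continue  boundary S*=64.0576
step 0: (k=0,j=0): S=75.9000, (K−S)⁺=28.4200, hold=30.8902 ⇒ V=30.8902 continue  boundary S*=-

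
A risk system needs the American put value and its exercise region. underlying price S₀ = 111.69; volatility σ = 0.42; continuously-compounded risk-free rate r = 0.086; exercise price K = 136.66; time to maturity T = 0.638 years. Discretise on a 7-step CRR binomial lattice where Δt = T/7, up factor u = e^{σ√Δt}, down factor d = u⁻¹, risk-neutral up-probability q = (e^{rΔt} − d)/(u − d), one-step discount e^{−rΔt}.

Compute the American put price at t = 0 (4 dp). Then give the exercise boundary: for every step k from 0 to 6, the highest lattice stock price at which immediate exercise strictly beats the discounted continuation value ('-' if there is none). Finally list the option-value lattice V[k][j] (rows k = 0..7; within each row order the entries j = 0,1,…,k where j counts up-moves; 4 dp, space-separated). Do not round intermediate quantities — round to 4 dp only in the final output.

price = 28.6314
boundary = - - 86.6721 98.3891 86.6721 98.3891 111.6900
tree:
28.6314
38.5097 19.1763
49.9879 27.6058 11.0251
60.3095 38.2709 17.3454 4.8605
69.4019 49.9879 26.3619 8.5767 1.2103
77.4115 60.3095 38.2709 14.8345 2.4363 0.0000
84.4673 69.4019 49.9879 24.9700 4.9039 0.0000 0.0000
90.6828 77.4115 60.3095 38.2709 9.8710 0.0000 0.0000 0.0000

Δt=0.09114, u=1.13519, d=0.88091, q=0.49929, disc=e^(-rΔt)=0.99219
k=7 terminal: V=max(K-S,0) → 90.6828 77.4115 60.3095 38.2709 9.8710 0.0000 0.0000 0.0000
k=6: j=0 S=52.1927 intr=84.4673 cont=83.4003 V=84.4673[EX]; j=1 S=67.2581 intr=69.4019 cont=68.3349 V=69.4019[EX]; j=2 S=86.6721 intr=49.9879 cont=48.9209 V=49.9879[EX]; j=3 S=111.6900 intr=24.9700 cont=23.9030 V=24.9700[EX]; j=4 S=143.9293 intr=0.0000 cont=4.9039 V=4.9039[hold]; j=5 S=185.4744 intr=0.0000 cont=0.0000 V=0.0000[hold]; j=6 S=239.0116 intr=0.0000 cont=0.0000 V=0.0000[hold]  S*(6)=111.6900
k=5: j=0 S=59.2485 intr=77.4115 cont=76.3445 V=77.4115[EX]; j=1 S=76.3505 intr=60.3095 cont=59.2425 V=60.3095[EX]; j=2 S=98.3891 intr=38.2709 cont=37.2039 V=38.2709[EX]; j=3 S=126.7890 intr=9.8710 cont=14.8345 V=14.8345[hold]; j=4 S=163.3867 intr=0.0000 cont=2.4363 V=2.4363[hold]; j=5 S=210.5482 intr=0.0000 cont=0.0000 V=0.0000[hold]  S*(5)=98.3891
k=4: j=0 S=67.2581 intr=69.4019 cont=68.3349 V=69.4019[EX]; j=1 S=86.6721 intr=49.9879 cont=48.9209 V=49.9879[EX]; j=2 S=111.6900 intr=24.9700 cont=26.3619 V=26.3619[hold]; j=3 S=143.9293 intr=0.0000 cont=8.5767 V=8.5767[hold]; j=4 S=185.4744 intr=0.0000 cont=1.2103 V=1.2103[hold]  S*(4)=86.6721
k=3: j=0 S=76.3505 intr=60.3095 cont=59.2425 V=60.3095[EX]; j=1 S=98.3891 intr=38.2709 cont=37.8935 V=38.2709[EX]; j=2 S=126.7890 intr=9.8710 cont=17.3454 V=17.3454[hold]; j=3 S=163.3867 intr=0.0000 cont=4.8605 V=4.8605[hold]  S*(3)=98.3891
k=2: j=0 S=86.6721 intr=49.9879 cont=48.9209 V=49.9879[EX]; j=1 S=111.6900 intr=24.9700 cont=27.6058 V=27.6058[hold]; j=2 S=143.9293 intr=0.0000 cont=11.0251 V=11.0251[hold]  S*(2)=86.6721
k=1: j=0 S=98.3891 intr=38.2709 cont=38.5097 V=38.5097[hold]; j=1 S=126.7890 intr=9.8710 cont=19.1763 V=19.1763[hold]  S*(1)=-
k=0: j=0 S=111.6900 intr=24.9700 cont=28.6314 V=28.6314[hold]  S*(0)=-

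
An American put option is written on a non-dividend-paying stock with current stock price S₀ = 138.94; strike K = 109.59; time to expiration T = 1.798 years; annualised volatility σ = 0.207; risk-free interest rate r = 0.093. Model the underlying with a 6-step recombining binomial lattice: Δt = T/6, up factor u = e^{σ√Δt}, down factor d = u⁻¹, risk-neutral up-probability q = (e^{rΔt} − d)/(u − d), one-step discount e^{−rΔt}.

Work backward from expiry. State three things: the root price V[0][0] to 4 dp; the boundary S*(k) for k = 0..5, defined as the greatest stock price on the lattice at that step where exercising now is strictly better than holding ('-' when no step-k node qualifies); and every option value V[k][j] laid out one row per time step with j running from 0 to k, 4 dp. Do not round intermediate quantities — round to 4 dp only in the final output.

Δt=0.29967, u=1.11999, d=0.89287, q=0.59614, disc=e^(-rΔt)=0.97252
k=6 terminal: V=max(K-S,0) → 39.1931 21.2865 0.0000 0.0000 0.0000 0.0000 0.0000
k=5: j=0 S=78.8435 intr=30.7465 cont=27.7345 V=30.7465[EX]; j=1 S=98.8986 intr=10.6914 cont=8.3606 V=10.6914[EX]; j=2 S=124.0552 intr=0.0000 cont=0.0000 V=0.0000[hold]; j=3 S=155.6108 intr=0.0000 cont=0.0000 V=0.0000[hold]; j=4 S=195.1930 intr=0.0000 cont=0.0000 V=0.0000[hold]; j=5 S=244.8437 intr=0.0000 cont=0.0000 V=0.0000[hold]  S*(5)=98.8986
k=4: j=0 S=88.3035 intr=21.2865 cont=18.2745 V=21.2865[EX]; j=1 S=110.7650 intr=0.0000 cont=4.1992 V=4.1992[hold]; j=2 S=138.9400 intr=0.0000 cont=0.0000 V=0.0000[hold]; j=3 S=174.2818 intr=0.0000 cont=0.0000 V=0.0000[hold]; j=4 S=218.6133 intr=0.0000 cont=0.0000 V=0.0000[hold]  S*(4)=88.3035
k=3: j=0 S=98.8986 intr=10.6914 cont=10.7951 V=10.7951[hold]; j=1 S=124.0552 intr=0.0000 cont=1.6493 V=1.6493[hold]; j=2 S=155.6108 intr=0.0000 cont=0.0000 V=0.0000[hold]; j=3 S=195.1930 intr=0.0000 cont=0.0000 V=0.0000[hold]  S*(3)=-
k=2: j=0 S=110.7650 intr=0.0000 cont=5.1961 V=5.1961[hold]; j=1 S=138.9400 intr=0.0000 cont=0.6478 V=0.6478[hold]; j=2 S=174.2818 intr=0.0000 cont=0.0000 V=0.0000[hold]  S*(2)=-
k=1: j=0 S=124.0552 intr=0.0000 cont=2.4164 V=2.4164[hold]; j=1 S=155.6108 intr=0.0000 cont=0.2544 V=0.2544[hold]  S*(1)=-
k=0: j=0 S=138.9400 intr=0.0000 cont=1.0966 V=1.0966[hold]  S*(0)=-

price = 1.0966
boundary = - - - - 88.3035 98.8986
tree:
1.0966
2.4164 0.2544
5.1961 0.6478 0.0000
10.7951 1.6493 0.0000 0.0000
21.2865 4.1992 0.0000 0.0000 0.0000
30.7465 10.6914 0.0000 0.0000 0.0000 0.0000
39.1931 21.2865 0.0000 0.0000 0.0000 0.0000 0.0000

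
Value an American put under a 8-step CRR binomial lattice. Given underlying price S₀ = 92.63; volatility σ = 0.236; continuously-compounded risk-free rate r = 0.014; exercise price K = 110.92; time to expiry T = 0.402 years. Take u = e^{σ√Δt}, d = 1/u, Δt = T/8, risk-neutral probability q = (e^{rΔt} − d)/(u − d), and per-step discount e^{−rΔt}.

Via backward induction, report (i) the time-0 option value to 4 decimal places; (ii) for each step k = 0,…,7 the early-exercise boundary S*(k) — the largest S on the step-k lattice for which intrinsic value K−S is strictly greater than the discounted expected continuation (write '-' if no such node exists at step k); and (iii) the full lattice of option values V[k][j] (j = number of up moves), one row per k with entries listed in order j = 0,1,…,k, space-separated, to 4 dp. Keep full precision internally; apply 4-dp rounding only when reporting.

price = 18.8326
boundary = - - 83.3299 87.8570 83.3299 87.8570 92.6300 97.6623
tree:
18.8326
23.1239 14.4538
27.5901 18.5717 10.2468
31.8839 23.0630 13.9872 6.4214
35.9565 27.5901 18.3545 9.5236 3.2457
39.8192 31.8839 23.0630 13.5466 5.4069 1.0315
43.4829 35.9565 27.5901 18.2900 8.6961 2.0377 0.0000
46.9578 39.8192 31.8839 23.0630 13.2577 4.0254 0.0000 0.0000
50.2536 43.4829 35.9565 27.5901 18.2900 7.9519 0.0000 0.0000 0.0000

params: Δt=0.05025 u=1.05433 d=0.94847 q=0.49343 e^(-rΔt)=0.99930
t_8 payoffs: 50.2536 43.4829 35.9565 27.5901 18.2900 7.9519 0.0000 0.0000 0.0000
t_7: node(7,0) S=63.9622 payoff=46.9578 vs cont=46.8798 → 46.9578 [stop]  node(7,1) S=71.1008 payoff=39.8192 vs cont=39.7412 → 39.8192 [stop]  node(7,2) S=79.0361 payoff=31.8839 vs cont=31.8059 → 31.8839 [stop]  node(7,3) S=87.8570 payoff=23.0630 vs cont=22.9850 → 23.0630 [stop]  node(7,4) S=97.6623 payoff=13.2577 vs cont=13.1797 → 13.2577 [stop]  node(7,5) S=108.5621 payoff=2.3579 vs cont=4.0254 → 4.0254 [wait]  node(7,6) S=120.6782 payoff=0.0000 vs cont=0.0000 → 0.0000 [wait]  node(7,7) S=134.1467 payoff=0.0000 vs cont=0.0000 → 0.0000 [wait]  ⇒ S*(7)=97.6623
t_6: node(6,0) S=67.4371 payoff=43.4829 vs cont=43.4049 → 43.4829 [stop]  node(6,1) S=74.9635 payoff=35.9565 vs cont=35.8785 → 35.9565 [stop]  node(6,2) S=83.3299 payoff=27.5901 vs cont=27.5121 → 27.5901 [stop]  node(6,3) S=92.6300 payoff=18.2900 vs cont=18.2120 → 18.2900 [stop]  node(6,4) S=102.9681 payoff=7.9519 vs cont=8.6961 → 8.6961 [wait]  node(6,5) S=114.4599 payoff=0.0000 vs cont=2.0377 → 2.0377 [wait]  node(6,6) S=127.2344 payoff=0.0000 vs cont=0.0000 → 0.0000 [wait]  ⇒ S*(6)=92.6300
t_5: node(5,0) S=71.1008 payoff=39.8192 vs cont=39.7412 → 39.8192 [stop]  node(5,1) S=79.0361 payoff=31.8839 vs cont=31.8059 → 31.8839 [stop]  node(5,2) S=87.8570 payoff=23.0630 vs cont=22.9850 → 23.0630 [stop]  node(5,3) S=97.6623 payoff=13.2577 vs cont=13.5466 → 13.5466 [wait]  node(5,4) S=108.5621 payoff=2.3579 vs cont=5.4069 → 5.4069 [wait]  node(5,5) S=120.6782 payoff=0.0000 vs cont=1.0315 → 1.0315 [wait]  ⇒ S*(5)=87.8570
t_4: node(4,0) S=74.9635 payoff=35.9565 vs cont=35.8785 → 35.9565 [stop]  node(4,1) S=83.3299 payoff=27.5901 vs cont=27.5121 → 27.5901 [stop]  node(4,2) S=92.6300 payoff=18.2900 vs cont=18.3545 → 18.3545 [wait]  node(4,3) S=102.9681 payoff=7.9519 vs cont=9.5236 → 9.5236 [wait]  node(4,4) S=114.4599 payoff=0.0000 vs cont=3.2457 → 3.2457 [wait]  ⇒ S*(4)=83.3299
t_3: node(3,0) S=79.0361 payoff=31.8839 vs cont=31.8059 → 31.8839 [stop]  node(3,1) S=87.8570 payoff=23.0630 vs cont=23.0168 → 23.0630 [stop]  node(3,2) S=97.6623 payoff=13.2577 vs cont=13.9872 → 13.9872 [wait]  node(3,3) S=108.5621 payoff=2.3579 vs cont=6.4214 → 6.4214 [wait]  ⇒ S*(3)=87.8570
t_2: node(2,0) S=83.3299 payoff=27.5901 vs cont=27.5121 → 27.5901 [stop]  node(2,1) S=92.6300 payoff=18.2900 vs cont=18.5717 → 18.5717 [wait]  node(2,2) S=102.9681 payoff=7.9519 vs cont=10.2468 → 10.2468 [wait]  ⇒ S*(2)=83.3299
t_1: node(1,0) S=87.8570 payoff=23.0630 vs cont=23.1239 → 23.1239 [wait]  node(1,1) S=97.6623 payoff=13.2577 vs cont=14.4538 → 14.4538 [wait]  ⇒ S*(1)=-
t_0: node(0,0) S=92.6300 payoff=18.2900 vs cont=18.8326 → 18.8326 [wait]  ⇒ S*(0)=-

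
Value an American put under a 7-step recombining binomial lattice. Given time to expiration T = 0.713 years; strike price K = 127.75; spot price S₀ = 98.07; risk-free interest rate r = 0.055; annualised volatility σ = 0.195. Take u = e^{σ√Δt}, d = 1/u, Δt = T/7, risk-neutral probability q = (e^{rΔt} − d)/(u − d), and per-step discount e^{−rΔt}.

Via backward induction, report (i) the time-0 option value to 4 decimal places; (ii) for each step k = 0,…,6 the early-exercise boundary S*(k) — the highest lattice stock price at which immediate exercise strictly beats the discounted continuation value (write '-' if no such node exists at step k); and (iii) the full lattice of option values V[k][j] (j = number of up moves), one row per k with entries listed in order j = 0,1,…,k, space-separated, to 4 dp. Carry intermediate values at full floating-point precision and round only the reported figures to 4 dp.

Δt=0.10186  u=1.06421  d=0.93966  q=0.52955  discount=0.99441
step 7 (expiry): payoffs max(K−S,0) = 64.3134 55.9051 46.3823 35.5973 23.3828 9.5492 0.0000 0.0000
step 6: (k=6,j=0): S=67.5100, (K−S)⁺=60.2400, hold=59.5264 ⇒ V=60.2400 exercise | (k=6,j=1): S=76.4582, (K−S)⁺=51.2918, hold=50.5781 ⇒ V=51.2918 exercise | (k=6,j=2): S=86.5925, (K−S)⁺=41.1575, hold=40.4439 ⇒ V=41.1575 exercise | (k=6,j=3): S=98.0700, (K−S)⁺=29.6800, hold=28.9663 ⇒ V=29.6800 exercise | (k=6,j=4): S=111.0688, (K−S)⁺=16.6812, hold=15.9675 ⇒ V=16.6812 exercise | (k=6,j=5): S=125.7907, (K−S)⁺=1.9593, hold=4.4673 ⇒ V=4.4673 continue | (k=6,j=6): S=142.4638, (K−S)⁺=0.0000, hold=0.0000 ⇒ V=0.0000 continue  boundary S*=111.0688
step 5: (k=5,j=0): S=71.8449, (K−S)⁺=55.9051, hold=55.1914 ⇒ V=55.9051 exercise | (k=5,j=1): S=81.3677, (K−S)⁺=46.3823, hold=45.6686 ⇒ V=46.3823 exercise | (k=5,j=2): S=92.1527, (K−S)⁺=35.5973, hold=34.8836 ⇒ V=35.5973 exercise | (k=5,j=3): S=104.3672, (K−S)⁺=23.3828, hold=22.6691 ⇒ V=23.3828 exercise | (k=5,j=4): S=118.2008, (K−S)⁺=9.5492, hold=10.1562 ⇒ V=10.1562 continue | (k=5,j=5): S=133.8679, (K−S)⁺=0.0000, hold=2.0899 ⇒ V=2.0899 continue  boundary S*=104.3672
step 4: (k=4,j=0): S=76.4582, (K−S)⁺=51.2918, hold=50.5781 ⇒ V=51.2918 exercise | (k=4,j=1): S=86.5925, (K−S)⁺=41.1575, hold=40.4439 ⇒ V=41.1575 exercise | (k=4,j=2): S=98.0700, (K−S)⁺=29.6800, hold=28.9663 ⇒ V=29.6800 exercise | (k=4,j=3): S=111.0688, (K−S)⁺=16.6812, hold=16.2871 ⇒ V=16.6812 exercise | (k=4,j=4): S=125.7907, (K−S)⁺=1.9593, hold=5.8518 ⇒ V=5.8518 continue  boundary S*=111.0688
step 3: (k=3,j=0): S=81.3677, (K−S)⁺=46.3823, hold=45.6686 ⇒ V=46.3823 exercise | (k=3,j=1): S=92.1527, (K−S)⁺=35.5973, hold=34.8836 ⇒ V=35.5973 exercise | (k=3,j=2): S=104.3672, (K−S)⁺=23.3828, hold=22.6691 ⇒ V=23.3828 exercise | (k=3,j=3): S=118.2008, (K−S)⁺=9.5492, hold=10.8853 ⇒ V=10.8853 continue  boundary S*=104.3672
step 2: (k=2,j=0): S=86.5925, (K−S)⁺=41.1575, hold=40.4439 ⇒ V=41.1575 exercise | (k=2,j=1): S=98.0700, (K−S)⁺=29.6800, hold=28.9663 ⇒ V=29.6800 exercise | (k=2,j=2): S=111.0688, (K−S)⁺=16.6812, hold=16.6710 ⇒ V=16.6812 exercise  boundary S*=111.0688
step 1: (k=1,j=0): S=92.1527, (K−S)⁺=35.5973, hold=34.8836 ⇒ V=35.5973 exercise | (k=1,j=1): S=104.3672, (K−S)⁺=23.3828, hold=22.6691 ⇒ V=23.3828 exercise  boundary S*=104.3672
step 0: (k=0,j=0): S=98.0700, (K−S)⁺=29.6800, hold=28.9663 ⇒ V=29.6800 exercise  boundary S*=98.0700

price = 29.6800
boundary = 98.0700 104.3672 111.0688 104.3672 111.0688 104.3672 111.0688
tree:
29.6800
35.5973 23.3828
41.1575 29.6800 16.6812
46.3823 35.5973 23.3828 10.8853
51.2918 41.1575 29.6800 16.6812 5.8518
55.9051 46.3823 35.5973 23.3828 10.1562 2.0899
60.2400 51.2918 41.1575 29.6800 16.6812 4.4673 0.0000
64.3134 55.9051 46.3823 35.5973 23.3828 9.5492 0.0000 0.0000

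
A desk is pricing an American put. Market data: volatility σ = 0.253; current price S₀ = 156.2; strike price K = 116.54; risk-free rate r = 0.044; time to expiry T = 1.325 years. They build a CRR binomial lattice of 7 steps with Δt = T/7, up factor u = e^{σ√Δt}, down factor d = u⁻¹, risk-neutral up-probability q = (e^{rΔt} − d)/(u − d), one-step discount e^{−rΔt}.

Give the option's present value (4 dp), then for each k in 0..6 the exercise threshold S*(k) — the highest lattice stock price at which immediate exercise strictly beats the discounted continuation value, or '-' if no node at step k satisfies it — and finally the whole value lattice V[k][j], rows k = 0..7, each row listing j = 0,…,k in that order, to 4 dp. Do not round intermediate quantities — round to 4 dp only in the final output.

price = 2.2468
boundary = - - - - - 90.0868 100.5693
tree:
2.2468
3.8745 0.7223
6.5543 1.3677 0.1152
10.8205 2.5697 0.2372 0.0000
17.2995 4.7834 0.4885 0.0000 0.0000
26.4532 8.8031 1.0062 0.0000 0.0000 0.0000
35.8430 15.9707 2.0725 0.0000 0.0000 0.0000 0.0000
44.2541 26.4532 4.2686 0.0000 0.0000 0.0000 0.0000 0.0000

Δt=0.18929  u=1.11636  d=0.89577  q=0.51042  discount=0.99171
step 7 (expiry): payoffs max(K−S,0) = 44.2541 26.4532 4.2686 0.0000 0.0000 0.0000 0.0000 0.0000
step 6: (k=6,j=0): S=80.6970, (K−S)⁺=35.8430, hold=34.8764 ⇒ V=35.8430 exercise | (k=6,j=1): S=100.5693, (K−S)⁺=15.9707, hold=15.0042 ⇒ V=15.9707 exercise | (k=6,j=2): S=125.3352, (K−S)⁺=0.0000, hold=2.0725 ⇒ V=2.0725 continue | (k=6,j=3): S=156.2000, (K−S)⁺=0.0000, hold=0.0000 ⇒ V=0.0000 continue | (k=6,j=4): S=194.6655, (K−S)⁺=0.0000, hold=0.0000 ⇒ V=0.0000 continue | (k=6,j=5): S=242.6034, (K−S)⁺=0.0000, hold=0.0000 ⇒ V=0.0000 continue | (k=6,j=6): S=302.3463, (K−S)⁺=0.0000, hold=0.0000 ⇒ V=0.0000 continue  boundary S*=100.5693
step 5: (k=5,j=0): S=90.0868, (K−S)⁺=26.4532, hold=25.4866 ⇒ V=26.4532 exercise | (k=5,j=1): S=112.2714, (K−S)⁺=4.2686, hold=8.8031 ⇒ V=8.8031 continue | (k=5,j=2): S=139.9191, (K−S)⁺=0.0000, hold=1.0062 ⇒ V=1.0062 continue | (k=5,j=3): S=174.3753, (K−S)⁺=0.0000, hold=0.0000 ⇒ V=0.0000 continue | (k=5,j=4): S=217.3166, (K−S)⁺=0.0000, hold=0.0000 ⇒ V=0.0000 continue | (k=5,j=5): S=270.8325, (K−S)⁺=0.0000, hold=0.0000 ⇒ V=0.0000 continue  boundary S*=90.0868
step 4: (k=4,j=0): S=100.5693, (K−S)⁺=15.9707, hold=17.2995 ⇒ V=17.2995 continue | (k=4,j=1): S=125.3352, (K−S)⁺=0.0000, hold=4.7834 ⇒ V=4.7834 continue | (k=4,j=2): S=156.2000, (K−S)⁺=0.0000, hold=0.4885 ⇒ V=0.4885 continue | (k=4,j=3): S=194.6655, (K−S)⁺=0.0000, hold=0.0000 ⇒ V=0.0000 continue | (k=4,j=4): S=242.6034, (K−S)⁺=0.0000, hold=0.0000 ⇒ V=0.0000 continue  boundary S*=-
step 3: (k=3,j=0): S=112.2714, (K−S)⁺=4.2686, hold=10.8205 ⇒ V=10.8205 continue | (k=3,j=1): S=139.9191, (K−S)⁺=0.0000, hold=2.5697 ⇒ V=2.5697 continue | (k=3,j=2): S=174.3753, (K−S)⁺=0.0000, hold=0.2372 ⇒ V=0.2372 continue | (k=3,j=3): S=217.3166, (K−S)⁺=0.0000, hold=0.0000 ⇒ V=0.0000 continue  boundary S*=-
step 2: (k=2,j=0): S=125.3352, (K−S)⁺=0.0000, hold=6.5543 ⇒ V=6.5543 continue | (k=2,j=1): S=156.2000, (K−S)⁺=0.0000, hold=1.3677 ⇒ V=1.3677 continue | (k=2,j=2): S=194.6655, (K−S)⁺=0.0000, hold=0.1152 ⇒ V=0.1152 continue  boundary S*=-
step 1: (k=1,j=0): S=139.9191, (K−S)⁺=0.0000, hold=3.8745 ⇒ V=3.8745 continue | (k=1,j=1): S=174.3753, (K−S)⁺=0.0000, hold=0.7223 ⇒ V=0.7223 continue  boundary S*=-
step 0: (k=0,j=0): S=156.2000, (K−S)⁺=0.0000, hold=2.2468 ⇒ V=2.2468 continue  boundary S*=-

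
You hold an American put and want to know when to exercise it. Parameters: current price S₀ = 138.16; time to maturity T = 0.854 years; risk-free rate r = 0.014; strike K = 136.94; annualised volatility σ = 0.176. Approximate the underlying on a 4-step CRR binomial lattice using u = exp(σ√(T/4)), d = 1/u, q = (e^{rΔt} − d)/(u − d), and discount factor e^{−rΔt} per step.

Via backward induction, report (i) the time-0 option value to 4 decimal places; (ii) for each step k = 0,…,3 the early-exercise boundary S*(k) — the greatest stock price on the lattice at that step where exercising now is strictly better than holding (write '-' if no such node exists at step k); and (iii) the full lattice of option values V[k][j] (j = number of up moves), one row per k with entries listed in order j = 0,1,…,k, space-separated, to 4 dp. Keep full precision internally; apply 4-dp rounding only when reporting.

params: Δt=0.21350 u=1.08472 d=0.92190 q=0.49807 e^(-rΔt)=0.99702
t_4 payoffs: 37.1446 19.5188 0.0000 0.0000 0.0000
t_3: node(3,0) S=108.2501 payoff=28.6899 vs cont=28.2812 → 28.6899 [stop]  node(3,1) S=127.3692 payoff=9.5708 vs cont=9.7679 → 9.7679 [wait]  node(3,2) S=149.8650 payoff=0.0000 vs cont=0.0000 → 0.0000 [wait]  node(3,3) S=176.3341 payoff=0.0000 vs cont=0.0000 → 0.0000 [wait]  ⇒ S*(3)=108.2501
t_2: node(2,0) S=117.4212 payoff=19.5188 vs cont=19.2080 → 19.5188 [stop]  node(2,1) S=138.1600 payoff=0.0000 vs cont=4.8882 → 4.8882 [wait]  node(2,2) S=162.5617 payoff=0.0000 vs cont=0.0000 → 0.0000 [wait]  ⇒ S*(2)=117.4212
t_1: node(1,0) S=127.3692 payoff=9.5708 vs cont=12.1953 → 12.1953 [wait]  node(1,1) S=149.8650 payoff=0.0000 vs cont=2.4463 → 2.4463 [wait]  ⇒ S*(1)=-
t_0: node(0,0) S=138.1600 payoff=0.0000 vs cont=7.3178 → 7.3178 [wait]  ⇒ S*(0)=-

price = 7.3178
boundary = - - 117.4212 108.2501
tree:
7.3178
12.1953 2.4463
19.5188 4.8882 0.0000
28.6899 9.7679 0.0000 0.0000
37.1446 19.5188 0.0000 0.0000 0.0000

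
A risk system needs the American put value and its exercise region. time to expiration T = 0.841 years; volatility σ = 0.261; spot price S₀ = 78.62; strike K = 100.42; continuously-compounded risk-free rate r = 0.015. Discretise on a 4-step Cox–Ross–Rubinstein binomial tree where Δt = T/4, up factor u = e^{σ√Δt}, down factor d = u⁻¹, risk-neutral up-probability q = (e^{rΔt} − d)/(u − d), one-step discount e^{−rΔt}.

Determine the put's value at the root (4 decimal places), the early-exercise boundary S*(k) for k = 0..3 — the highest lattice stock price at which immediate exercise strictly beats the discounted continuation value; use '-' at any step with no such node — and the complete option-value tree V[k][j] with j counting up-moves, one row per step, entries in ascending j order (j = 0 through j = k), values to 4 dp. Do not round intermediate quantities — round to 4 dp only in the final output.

Δt=0.21025  u=1.12713  d=0.88721  q=0.48328  discount=0.99685
step 4 (expiry): payoffs max(K−S,0) = 51.7082 38.5353 21.8000 0.5391 0.0000
step 3: (k=3,j=0): S=54.9046, (K−S)⁺=45.5154, hold=45.1992 ⇒ V=45.5154 exercise | (k=3,j=1): S=69.7523, (K−S)⁺=30.6677, hold=30.3515 ⇒ V=30.6677 exercise | (k=3,j=2): S=88.6151, (K−S)⁺=11.8049, hold=11.4887 ⇒ V=11.8049 exercise | (k=3,j=3): S=112.5790, (K−S)⁺=0.0000, hold=0.2777 ⇒ V=0.2777 continue  boundary S*=88.6151
step 2: (k=2,j=0): S=61.8847, (K−S)⁺=38.5353, hold=38.2191 ⇒ V=38.5353 exercise | (k=2,j=1): S=78.6200, (K−S)⁺=21.8000, hold=21.4838 ⇒ V=21.8000 exercise | (k=2,j=2): S=99.8809, (K−S)⁺=0.5391, hold=6.2144 ⇒ V=6.2144 continue  boundary S*=78.6200
step 1: (k=1,j=0): S=69.7523, (K−S)⁺=30.6677, hold=30.3515 ⇒ V=30.6677 exercise | (k=1,j=1): S=88.6151, (K−S)⁺=11.8049, hold=14.2228 ⇒ V=14.2228 continue  boundary S*=69.7523
step 0: (k=0,j=0): S=78.6200, (K−S)⁺=21.8000, hold=22.6487 ⇒ V=22.6487 continue  boundary S*=-

price = 22.6487
boundary = - 69.7523 78.6200 88.6151
tree:
22.6487
30.6677 14.2228
38.5353 21.8000 6.2144
45.5154 30.6677 11.8049 0.2777
51.7082 38.5353 21.8000 0.5391 0.0000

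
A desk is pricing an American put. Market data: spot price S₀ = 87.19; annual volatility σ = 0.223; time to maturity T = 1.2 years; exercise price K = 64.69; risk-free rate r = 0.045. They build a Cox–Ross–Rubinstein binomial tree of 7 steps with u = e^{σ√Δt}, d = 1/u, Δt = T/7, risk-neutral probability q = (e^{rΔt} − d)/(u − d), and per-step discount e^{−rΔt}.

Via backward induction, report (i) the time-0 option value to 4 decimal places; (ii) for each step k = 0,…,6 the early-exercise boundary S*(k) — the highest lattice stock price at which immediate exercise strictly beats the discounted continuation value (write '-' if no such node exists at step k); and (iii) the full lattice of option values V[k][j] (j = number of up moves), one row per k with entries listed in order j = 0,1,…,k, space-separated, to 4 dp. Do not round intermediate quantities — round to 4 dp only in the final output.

Δt=0.17143  u=1.09673  d=0.91180  q=0.51881  discount=0.99232
step 7 (expiry): payoffs max(K−S,0) = 19.0048 9.7393 0.0000 0.0000 0.0000 0.0000 0.0000 0.0000
step 6: (k=6,j=0): S=50.1042, (K−S)⁺=14.5858, hold=14.0887 ⇒ V=14.5858 exercise | (k=6,j=1): S=60.2659, (K−S)⁺=4.4241, hold=4.6504 ⇒ V=4.6504 continue | (k=6,j=2): S=72.4885, (K−S)⁺=0.0000, hold=0.0000 ⇒ V=0.0000 continue | (k=6,j=3): S=87.1900, (K−S)⁺=0.0000, hold=0.0000 ⇒ V=0.0000 continue | (k=6,j=4): S=104.8731, (K−S)⁺=0.0000, hold=0.0000 ⇒ V=0.0000 continue | (k=6,j=5): S=126.1426, (K−S)⁺=0.0000, hold=0.0000 ⇒ V=0.0000 continue | (k=6,j=6): S=151.7257, (K−S)⁺=0.0000, hold=0.0000 ⇒ V=0.0000 continue  boundary S*=50.1042
step 5: (k=5,j=0): S=54.9507, (K−S)⁺=9.7393, hold=9.3588 ⇒ V=9.7393 exercise | (k=5,j=1): S=66.0953, (K−S)⁺=0.0000, hold=2.2205 ⇒ V=2.2205 continue | (k=5,j=2): S=79.5001, (K−S)⁺=0.0000, hold=0.0000 ⇒ V=0.0000 continue | (k=5,j=3): S=95.6237, (K−S)⁺=0.0000, hold=0.0000 ⇒ V=0.0000 continue | (k=5,j=4): S=115.0172, (K−S)⁺=0.0000, hold=0.0000 ⇒ V=0.0000 continue | (k=5,j=5): S=138.3440, (K−S)⁺=0.0000, hold=0.0000 ⇒ V=0.0000 continue  boundary S*=54.9507
step 4: (k=4,j=0): S=60.2659, (K−S)⁺=4.4241, hold=5.7936 ⇒ V=5.7936 continue | (k=4,j=1): S=72.4885, (K−S)⁺=0.0000, hold=1.0603 ⇒ V=1.0603 continue | (k=4,j=2): S=87.1900, (K−S)⁺=0.0000, hold=0.0000 ⇒ V=0.0000 continue | (k=4,j=3): S=104.8731, (K−S)⁺=0.0000, hold=0.0000 ⇒ V=0.0000 continue | (k=4,j=4): S=126.1426, (K−S)⁺=0.0000, hold=0.0000 ⇒ V=0.0000 continue  boundary S*=-
step 3: (k=3,j=0): S=66.0953, (K−S)⁺=0.0000, hold=3.3123 ⇒ V=3.3123 continue | (k=3,j=1): S=79.5001, (K−S)⁺=0.0000, hold=0.5063 ⇒ V=0.5063 continue | (k=3,j=2): S=95.6237, (K−S)⁺=0.0000, hold=0.0000 ⇒ V=0.0000 continue | (k=3,j=3): S=115.0172, (K−S)⁺=0.0000, hold=0.0000 ⇒ V=0.0000 continue  boundary S*=-
step 2: (k=2,j=0): S=72.4885, (K−S)⁺=0.0000, hold=1.8422 ⇒ V=1.8422 continue | (k=2,j=1): S=87.1900, (K−S)⁺=0.0000, hold=0.2417 ⇒ V=0.2417 continue | (k=2,j=2): S=104.8731, (K−S)⁺=0.0000, hold=0.0000 ⇒ V=0.0000 continue  boundary S*=-
step 1: (k=1,j=0): S=79.5001, (K−S)⁺=0.0000, hold=1.0041 ⇒ V=1.0041 continue | (k=1,j=1): S=95.6237, (K−S)⁺=0.0000, hold=0.1154 ⇒ V=0.1154 continue  boundary S*=-
step 0: (k=0,j=0): S=87.1900, (K−S)⁺=0.0000, hold=0.5389 ⇒ V=0.5389 continue  boundary S*=-

price = 0.5389
boundary = - - - - - 54.9507 50.1042
tree:
0.5389
1.0041 0.1154
1.8422 0.2417 0.0000
3.3123 0.5063 0.0000 0.0000
5.7936 1.0603 0.0000 0.0000 0.0000
9.7393 2.2205 0.0000 0.0000 0.0000 0.0000
14.5858 4.6504 0.0000 0.0000 0.0000 0.0000 0.0000
19.0048 9.7393 0.0000 0.0000 0.0000 0.0000 0.0000 0.0000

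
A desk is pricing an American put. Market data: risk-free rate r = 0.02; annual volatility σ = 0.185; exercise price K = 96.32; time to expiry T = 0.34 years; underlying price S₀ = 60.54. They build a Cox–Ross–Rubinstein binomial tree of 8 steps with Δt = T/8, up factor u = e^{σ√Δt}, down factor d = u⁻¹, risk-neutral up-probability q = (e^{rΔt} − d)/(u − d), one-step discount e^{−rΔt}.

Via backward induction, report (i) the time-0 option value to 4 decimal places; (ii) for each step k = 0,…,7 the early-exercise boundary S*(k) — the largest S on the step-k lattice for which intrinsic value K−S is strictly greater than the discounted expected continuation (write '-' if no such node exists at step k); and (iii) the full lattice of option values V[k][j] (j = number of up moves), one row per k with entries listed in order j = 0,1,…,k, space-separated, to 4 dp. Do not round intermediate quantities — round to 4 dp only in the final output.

price = 35.7800
boundary = 60.5400 62.8935 65.3385 67.8786 70.5174 73.2588 76.1067 79.0654
tree:
35.7800
38.0454 33.4265
40.2261 35.7800 30.9815
42.3252 38.0454 33.4265 28.4414
44.3457 40.2261 35.7800 30.9815 25.8026
46.2906 42.3252 38.0454 33.4265 28.4414 23.0612
48.1627 44.3457 40.2261 35.7800 30.9815 25.8026 20.2133
49.9648 46.2906 42.3252 38.0454 33.4265 28.4414 23.0612 17.2546
51.6995 48.1627 44.3457 40.2261 35.7800 30.9815 25.8026 20.2133 14.1809

params: Δt=0.04250 u=1.03888 d=0.96258 q=0.50161 e^(-rΔt)=0.99915
t_8 payoffs: 51.6995 48.1627 44.3457 40.2261 35.7800 30.9815 25.8026 20.2133 14.1809
t_7: node(7,0) S=46.3552 payoff=49.9648 vs cont=49.8830 → 49.9648 [stop]  node(7,1) S=50.0294 payoff=46.2906 vs cont=46.2088 → 46.2906 [stop]  node(7,2) S=53.9948 payoff=42.3252 vs cont=42.2433 → 42.3252 [stop]  node(7,3) S=58.2746 payoff=38.0454 vs cont=37.9636 → 38.0454 [stop]  node(7,4) S=62.8935 payoff=33.4265 vs cont=33.3446 → 33.4265 [stop]  node(7,5) S=67.8786 payoff=28.4414 vs cont=28.3596 → 28.4414 [stop]  node(7,6) S=73.2588 payoff=23.0612 vs cont=22.9794 → 23.0612 [stop]  node(7,7) S=79.0654 payoff=17.2546 vs cont=17.1728 → 17.2546 [stop]  ⇒ S*(7)=79.0654
t_6: node(6,0) S=48.1573 payoff=48.1627 vs cont=48.0809 → 48.1627 [stop]  node(6,1) S=51.9743 payoff=44.3457 vs cont=44.2639 → 44.3457 [stop]  node(6,2) S=56.0939 payoff=40.2261 vs cont=40.1443 → 40.2261 [stop]  node(6,3) S=60.5400 payoff=35.7800 vs cont=35.6982 → 35.7800 [stop]  node(6,4) S=65.3385 payoff=30.9815 vs cont=30.8996 → 30.9815 [stop]  node(6,5) S=70.5174 payoff=25.8026 vs cont=25.7208 → 25.8026 [stop]  node(6,6) S=76.1067 payoff=20.2133 vs cont=20.1314 → 20.2133 [stop]  ⇒ S*(6)=76.1067
t_5: node(5,0) S=50.0294 payoff=46.2906 vs cont=46.2088 → 46.2906 [stop]  node(5,1) S=53.9948 payoff=42.3252 vs cont=42.2433 → 42.3252 [stop]  node(5,2) S=58.2746 payoff=38.0454 vs cont=37.9636 → 38.0454 [stop]  node(5,3) S=62.8935 payoff=33.4265 vs cont=33.3446 → 33.4265 [stop]  node(5,4) S=67.8786 payoff=28.4414 vs cont=28.3596 → 28.4414 [stop]  node(5,5) S=73.2588 payoff=23.0612 vs cont=22.9794 → 23.0612 [stop]  ⇒ S*(5)=73.2588
t_4: node(4,0) S=51.9743 payoff=44.3457 vs cont=44.2639 → 44.3457 [stop]  node(4,1) S=56.0939 payoff=40.2261 vs cont=40.1443 → 40.2261 [stop]  node(4,2) S=60.5400 payoff=35.7800 vs cont=35.6982 → 35.7800 [stop]  node(4,3) S=65.3385 payoff=30.9815 vs cont=30.8996 → 30.9815 [stop]  node(4,4) S=70.5174 payoff=25.8026 vs cont=25.7208 → 25.8026 [stop]  ⇒ S*(4)=70.5174
t_3: node(3,0) S=53.9948 payoff=42.3252 vs cont=42.2433 → 42.3252 [stop]  node(3,1) S=58.2746 payoff=38.0454 vs cont=37.9636 → 38.0454 [stop]  node(3,2) S=62.8935 payoff=33.4265 vs cont=33.3446 → 33.4265 [stop]  node(3,3) S=67.8786 payoff=28.4414 vs cont=28.3596 → 28.4414 [stop]  ⇒ S*(3)=67.8786
t_2: node(2,0) S=56.0939 payoff=40.2261 vs cont=40.1443 → 40.2261 [stop]  node(2,1) S=60.5400 payoff=35.7800 vs cont=35.6982 → 35.7800 [stop]  node(2,2) S=65.3385 payoff=30.9815 vs cont=30.8996 → 30.9815 [stop]  ⇒ S*(2)=65.3385
t_1: node(1,0) S=58.2746 payoff=38.0454 vs cont=37.9636 → 38.0454 [stop]  node(1,1) S=62.8935 payoff=33.4265 vs cont=33.3446 → 33.4265 [stop]  ⇒ S*(1)=62.8935
t_0: node(0,0) S=60.5400 payoff=35.7800 vs cont=35.6982 → 35.7800 [stop]  ⇒ S*(0)=60.5400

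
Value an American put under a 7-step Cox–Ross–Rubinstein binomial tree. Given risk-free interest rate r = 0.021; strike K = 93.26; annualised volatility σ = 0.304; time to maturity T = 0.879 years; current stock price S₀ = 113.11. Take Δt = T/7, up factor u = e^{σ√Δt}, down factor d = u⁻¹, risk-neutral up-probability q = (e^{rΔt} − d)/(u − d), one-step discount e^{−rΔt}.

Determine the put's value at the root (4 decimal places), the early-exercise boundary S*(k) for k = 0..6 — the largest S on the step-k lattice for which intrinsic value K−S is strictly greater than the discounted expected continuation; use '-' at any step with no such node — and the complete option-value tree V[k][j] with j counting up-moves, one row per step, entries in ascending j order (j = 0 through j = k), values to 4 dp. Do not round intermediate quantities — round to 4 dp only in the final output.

params: Δt=0.12557 u=1.11374 d=0.89787 q=0.48533 e^(-rΔt)=0.99737
t_7 payoffs: 40.0481 27.2549 11.3858 0.0000 0.0000 0.0000 0.0000 0.0000
t_6: node(6,0) S=59.2643 payoff=33.9957 vs cont=33.7501 → 33.9957 [stop]  node(6,1) S=73.5127 payoff=19.7473 vs cont=19.5017 → 19.7473 [stop]  node(6,2) S=91.1867 payoff=2.0733 vs cont=5.8445 → 5.8445 [wait]  node(6,3) S=113.1100 payoff=0.0000 vs cont=0.0000 → 0.0000 [wait]  node(6,4) S=140.3041 payoff=0.0000 vs cont=0.0000 → 0.0000 [wait]  node(6,5) S=174.0362 payoff=0.0000 vs cont=0.0000 → 0.0000 [wait]  node(6,6) S=215.8782 payoff=0.0000 vs cont=0.0000 → 0.0000 [wait]  ⇒ S*(6)=73.5127
t_5: node(5,0) S=66.0051 payoff=27.2549 vs cont=27.0093 → 27.2549 [stop]  node(5,1) S=81.8742 payoff=11.3858 vs cont=12.9657 → 12.9657 [wait]  node(5,2) S=101.5585 payoff=0.0000 vs cont=3.0001 → 3.0001 [wait]  node(5,3) S=125.9754 payoff=0.0000 vs cont=0.0000 → 0.0000 [wait]  node(5,4) S=156.2626 payoff=0.0000 vs cont=0.0000 → 0.0000 [wait]  node(5,5) S=193.8314 payoff=0.0000 vs cont=0.0000 → 0.0000 [wait]  ⇒ S*(5)=66.0051
t_4: node(4,0) S=73.5127 payoff=19.7473 vs cont=20.2664 → 20.2664 [wait]  node(4,1) S=91.1867 payoff=2.0733 vs cont=8.1077 → 8.1077 [wait]  node(4,2) S=113.1100 payoff=0.0000 vs cont=1.5400 → 1.5400 [wait]  node(4,3) S=140.3041 payoff=0.0000 vs cont=0.0000 → 0.0000 [wait]  node(4,4) S=174.0362 payoff=0.0000 vs cont=0.0000 → 0.0000 [wait]  ⇒ S*(4)=-
t_3: node(3,0) S=81.8742 payoff=11.3858 vs cont=14.3276 → 14.3276 [wait]  node(3,1) S=101.5585 payoff=0.0000 vs cont=4.9073 → 4.9073 [wait]  node(3,2) S=125.9754 payoff=0.0000 vs cont=0.7905 → 0.7905 [wait]  node(3,3) S=156.2626 payoff=0.0000 vs cont=0.0000 → 0.0000 [wait]  ⇒ S*(3)=-
t_2: node(2,0) S=91.1867 payoff=2.0733 vs cont=9.7300 → 9.7300 [wait]  node(2,1) S=113.1100 payoff=0.0000 vs cont=2.9016 → 2.9016 [wait]  node(2,2) S=140.3041 payoff=0.0000 vs cont=0.4058 → 0.4058 [wait]  ⇒ S*(2)=-
t_1: node(1,0) S=101.5585 payoff=0.0000 vs cont=6.3991 → 6.3991 [wait]  node(1,1) S=125.9754 payoff=0.0000 vs cont=1.6859 → 1.6859 [wait]  ⇒ S*(1)=-
t_0: node(0,0) S=113.1100 payoff=0.0000 vs cont=4.1008 → 4.1008 [wait]  ⇒ S*(0)=-

price = 4.1008
boundary = - - - - - 66.0051 73.5127
tree:
4.1008
6.3991 1.6859
9.7300 2.9016 0.4058
14.3276 4.9073 0.7905 0.0000
20.2664 8.1077 1.5400 0.0000 0.0000
27.2549 12.9657 3.0001 0.0000 0.0000 0.0000
33.9957 19.7473 5.8445 0.0000 0.0000 0.0000 0.0000
40.0481 27.2549 11.3858 0.0000 0.0000 0.0000 0.0000 0.0000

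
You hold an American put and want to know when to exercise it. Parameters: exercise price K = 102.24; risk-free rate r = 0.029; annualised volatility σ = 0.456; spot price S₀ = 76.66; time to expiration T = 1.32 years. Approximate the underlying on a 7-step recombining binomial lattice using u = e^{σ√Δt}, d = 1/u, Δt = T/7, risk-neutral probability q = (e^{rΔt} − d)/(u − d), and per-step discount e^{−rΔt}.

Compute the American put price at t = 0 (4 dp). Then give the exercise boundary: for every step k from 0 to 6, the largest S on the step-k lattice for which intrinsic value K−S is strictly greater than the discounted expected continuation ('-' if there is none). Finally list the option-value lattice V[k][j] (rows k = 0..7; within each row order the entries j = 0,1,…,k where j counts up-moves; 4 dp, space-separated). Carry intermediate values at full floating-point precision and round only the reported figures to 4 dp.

Δt=0.18857, u=1.21898, d=0.82036, q=0.46441, disc=e^(-rΔt)=0.99455
k=7 terminal: V=max(K-S,0) → 83.0717 73.7574 59.9171 39.3515 8.7927 0.0000 0.0000 0.0000
k=6: j=0 S=23.3659 intr=78.8741 cont=78.3165 V=78.8741[EX]; j=1 S=34.7198 intr=67.5202 cont=66.9626 V=67.5202[EX]; j=2 S=51.5909 intr=50.6491 cont=50.0915 V=50.6491[EX]; j=3 S=76.6600 intr=25.5800 cont=25.0224 V=25.5800[EX]; j=4 S=113.9106 intr=0.0000 cont=4.6836 V=4.6836[hold]; j=5 S=169.2621 intr=0.0000 cont=0.0000 V=0.0000[hold]; j=6 S=251.5100 intr=0.0000 cont=0.0000 V=0.0000[hold]  S*(6)=76.6600
k=5: j=0 S=28.4826 intr=73.7574 cont=73.1998 V=73.7574[EX]; j=1 S=42.3229 intr=59.9171 cont=59.3595 V=59.9171[EX]; j=2 S=62.8885 intr=39.3515 cont=38.7939 V=39.3515[EX]; j=3 S=93.4473 intr=8.7927 cont=15.7889 V=15.7889[hold]; j=4 S=138.8552 intr=0.0000 cont=2.4948 V=2.4948[hold]; j=5 S=206.3277 intr=0.0000 cont=0.0000 V=0.0000[hold]  S*(5)=62.8885
k=4: j=0 S=34.7198 intr=67.5202 cont=66.9626 V=67.5202[EX]; j=1 S=51.5909 intr=50.6491 cont=50.0915 V=50.6491[EX]; j=2 S=76.6600 intr=25.5800 cont=28.2538 V=28.2538[hold]; j=3 S=113.9106 intr=0.0000 cont=9.5625 V=9.5625[hold]; j=4 S=169.2621 intr=0.0000 cont=1.3289 V=1.3289[hold]  S*(4)=51.5909
k=3: j=0 S=42.3229 intr=59.9171 cont=59.3595 V=59.9171[EX]; j=1 S=62.8885 intr=39.3515 cont=40.0289 V=40.0289[hold]; j=2 S=93.4473 intr=8.7927 cont=19.4666 V=19.4666[hold]; j=3 S=138.8552 intr=0.0000 cont=5.7074 V=5.7074[hold]  S*(3)=42.3229
k=2: j=0 S=51.5909 intr=50.6491 cont=50.4044 V=50.6491[EX]; j=1 S=76.6600 intr=25.5800 cont=30.3133 V=30.3133[hold]; j=2 S=113.9106 intr=0.0000 cont=13.0053 V=13.0053[hold]  S*(2)=51.5909
k=1: j=0 S=62.8885 intr=39.3515 cont=40.9801 V=40.9801[hold]; j=1 S=93.4473 intr=8.7927 cont=22.1537 V=22.1537[hold]  S*(1)=-
k=0: j=0 S=76.6600 intr=25.5800 cont=32.0611 V=32.0611[hold]  S*(0)=-

price = 32.0611
boundary = - - 51.5909 42.3229 51.5909 62.8885 76.6600
tree:
32.0611
40.9801 22.1537
50.6491 30.3133 13.0053
59.9171 40.0289 19.4666 5.7074
67.5202 50.6491 28.2538 9.5625 1.3289
73.7574 59.9171 39.3515 15.7889 2.4948 0.0000
78.8741 67.5202 50.6491 25.5800 4.6836 0.0000 0.0000
83.0717 73.7574 59.9171 39.3515 8.7927 0.0000 0.0000 0.0000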